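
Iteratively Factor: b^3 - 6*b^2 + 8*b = (b - 2)*(b^2 - 4*b) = b*(b - 2)*(b - 4)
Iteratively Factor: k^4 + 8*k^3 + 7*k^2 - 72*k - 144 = (k + 4)*(k^3 + 4*k^2 - 9*k - 36) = (k + 3)*(k + 4)*(k^2 + k - 12) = (k - 3)*(k + 3)*(k + 4)*(k + 4)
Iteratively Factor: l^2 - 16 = (l - 4)*(l + 4)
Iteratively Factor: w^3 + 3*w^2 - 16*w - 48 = (w + 4)*(w^2 - w - 12) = (w + 3)*(w + 4)*(w - 4)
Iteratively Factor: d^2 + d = (d)*(d + 1)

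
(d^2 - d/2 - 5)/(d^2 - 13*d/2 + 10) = (d + 2)/(d - 4)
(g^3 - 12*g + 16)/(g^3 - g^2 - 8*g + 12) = (g + 4)/(g + 3)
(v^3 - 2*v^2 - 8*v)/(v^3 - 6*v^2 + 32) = v/(v - 4)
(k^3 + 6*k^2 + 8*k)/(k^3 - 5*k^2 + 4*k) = (k^2 + 6*k + 8)/(k^2 - 5*k + 4)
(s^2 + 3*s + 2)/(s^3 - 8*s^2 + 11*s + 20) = (s + 2)/(s^2 - 9*s + 20)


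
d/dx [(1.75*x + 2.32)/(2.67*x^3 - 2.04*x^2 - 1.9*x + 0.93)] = (-9.345*x^3 - 15.0132*x^2 + 9.4656*x + 6.0355)/(7.1289*x^6 - 10.8936*x^5 - 5.9844*x^4 + 12.7182*x^3 - 0.184400000000001*x^2 - 3.534*x + 0.8649)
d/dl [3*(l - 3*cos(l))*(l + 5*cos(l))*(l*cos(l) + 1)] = -3*l^3*sin(l) - 6*l^2*sin(2*l) + 9*l^2*cos(l) + 111*l*sin(l)/4 + 135*l*sin(3*l)/4 + 6*l*cos(2*l) + 12*l + 45*sin(2*l) - 111*cos(l)/4 - 45*cos(3*l)/4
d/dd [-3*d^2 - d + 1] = -6*d - 1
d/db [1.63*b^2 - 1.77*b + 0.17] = 3.26*b - 1.77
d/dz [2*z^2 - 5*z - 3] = 4*z - 5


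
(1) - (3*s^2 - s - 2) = -3*s^2 + s + 3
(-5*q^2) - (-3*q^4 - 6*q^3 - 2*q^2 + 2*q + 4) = 3*q^4 + 6*q^3 - 3*q^2 - 2*q - 4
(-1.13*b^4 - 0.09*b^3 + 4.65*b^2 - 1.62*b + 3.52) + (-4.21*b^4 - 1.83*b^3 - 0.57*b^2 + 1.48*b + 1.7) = -5.34*b^4 - 1.92*b^3 + 4.08*b^2 - 0.14*b + 5.22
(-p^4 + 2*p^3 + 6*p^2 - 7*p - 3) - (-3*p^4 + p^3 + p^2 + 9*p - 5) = 2*p^4 + p^3 + 5*p^2 - 16*p + 2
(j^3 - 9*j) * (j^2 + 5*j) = j^5 + 5*j^4 - 9*j^3 - 45*j^2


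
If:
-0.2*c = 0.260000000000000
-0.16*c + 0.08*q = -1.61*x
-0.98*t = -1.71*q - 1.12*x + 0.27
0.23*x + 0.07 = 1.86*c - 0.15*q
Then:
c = -1.30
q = -17.74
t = -30.37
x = 0.75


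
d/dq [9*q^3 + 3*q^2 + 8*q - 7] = 27*q^2 + 6*q + 8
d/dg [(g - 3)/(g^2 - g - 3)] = (g^2 - g - (g - 3)*(2*g - 1) - 3)/(-g^2 + g + 3)^2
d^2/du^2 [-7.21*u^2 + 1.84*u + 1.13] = -14.4200000000000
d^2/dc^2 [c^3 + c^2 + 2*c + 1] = 6*c + 2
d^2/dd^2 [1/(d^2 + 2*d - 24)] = 2*(-d^2 - 2*d + 4*(d + 1)^2 + 24)/(d^2 + 2*d - 24)^3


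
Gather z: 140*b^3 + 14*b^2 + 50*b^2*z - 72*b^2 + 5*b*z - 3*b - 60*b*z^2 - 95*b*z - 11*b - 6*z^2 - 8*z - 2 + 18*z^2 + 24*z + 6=140*b^3 - 58*b^2 - 14*b + z^2*(12 - 60*b) + z*(50*b^2 - 90*b + 16) + 4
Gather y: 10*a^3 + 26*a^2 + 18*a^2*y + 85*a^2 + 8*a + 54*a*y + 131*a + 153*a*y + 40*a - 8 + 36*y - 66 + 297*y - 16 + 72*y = 10*a^3 + 111*a^2 + 179*a + y*(18*a^2 + 207*a + 405) - 90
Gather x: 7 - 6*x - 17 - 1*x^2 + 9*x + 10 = -x^2 + 3*x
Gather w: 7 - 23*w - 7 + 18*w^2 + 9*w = 18*w^2 - 14*w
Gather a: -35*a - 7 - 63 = -35*a - 70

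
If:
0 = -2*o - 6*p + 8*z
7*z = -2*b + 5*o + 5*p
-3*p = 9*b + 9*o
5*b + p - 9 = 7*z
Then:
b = 48/113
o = 15/113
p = -189/113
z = -138/113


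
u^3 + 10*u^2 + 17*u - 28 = (u - 1)*(u + 4)*(u + 7)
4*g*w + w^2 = w*(4*g + w)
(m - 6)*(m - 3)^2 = m^3 - 12*m^2 + 45*m - 54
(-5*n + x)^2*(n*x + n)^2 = 25*n^4*x^2 + 50*n^4*x + 25*n^4 - 10*n^3*x^3 - 20*n^3*x^2 - 10*n^3*x + n^2*x^4 + 2*n^2*x^3 + n^2*x^2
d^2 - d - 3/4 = (d - 3/2)*(d + 1/2)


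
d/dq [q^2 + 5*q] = 2*q + 5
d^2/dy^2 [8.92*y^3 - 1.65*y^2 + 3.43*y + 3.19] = 53.52*y - 3.3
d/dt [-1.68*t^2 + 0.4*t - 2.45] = 0.4 - 3.36*t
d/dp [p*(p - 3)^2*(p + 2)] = 4*p^3 - 12*p^2 - 6*p + 18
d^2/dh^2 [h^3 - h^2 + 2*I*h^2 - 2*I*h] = 6*h - 2 + 4*I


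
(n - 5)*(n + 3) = n^2 - 2*n - 15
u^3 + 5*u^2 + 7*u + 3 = (u + 1)^2*(u + 3)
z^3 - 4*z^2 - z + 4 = (z - 4)*(z - 1)*(z + 1)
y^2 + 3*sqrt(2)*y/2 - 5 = (y - sqrt(2))*(y + 5*sqrt(2)/2)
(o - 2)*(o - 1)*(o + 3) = o^3 - 7*o + 6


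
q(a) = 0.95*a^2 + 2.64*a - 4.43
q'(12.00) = 25.44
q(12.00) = 164.05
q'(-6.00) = -8.76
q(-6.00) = 13.93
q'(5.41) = 12.92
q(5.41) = 37.66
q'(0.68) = 3.93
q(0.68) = -2.20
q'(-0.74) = 1.23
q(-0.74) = -5.86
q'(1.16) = 4.84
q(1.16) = -0.09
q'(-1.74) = -0.67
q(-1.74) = -6.15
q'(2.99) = 8.32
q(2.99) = 11.96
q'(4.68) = 11.53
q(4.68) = 28.73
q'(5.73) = 13.53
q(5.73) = 41.89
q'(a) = 1.9*a + 2.64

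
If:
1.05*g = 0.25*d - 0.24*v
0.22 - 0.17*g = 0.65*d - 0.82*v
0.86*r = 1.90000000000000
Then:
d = 1.24386206896552*v + 0.318620689655172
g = 0.0675862068965517*v + 0.0758620689655172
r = 2.21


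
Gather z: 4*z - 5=4*z - 5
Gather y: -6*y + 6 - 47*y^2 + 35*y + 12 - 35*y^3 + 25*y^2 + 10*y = -35*y^3 - 22*y^2 + 39*y + 18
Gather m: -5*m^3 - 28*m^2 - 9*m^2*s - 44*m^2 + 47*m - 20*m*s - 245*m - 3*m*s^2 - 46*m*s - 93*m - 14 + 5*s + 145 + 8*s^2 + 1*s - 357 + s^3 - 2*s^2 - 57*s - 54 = -5*m^3 + m^2*(-9*s - 72) + m*(-3*s^2 - 66*s - 291) + s^3 + 6*s^2 - 51*s - 280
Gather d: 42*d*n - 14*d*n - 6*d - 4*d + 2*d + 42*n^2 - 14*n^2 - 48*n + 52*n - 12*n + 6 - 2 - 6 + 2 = d*(28*n - 8) + 28*n^2 - 8*n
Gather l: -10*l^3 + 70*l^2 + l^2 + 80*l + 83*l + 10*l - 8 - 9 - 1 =-10*l^3 + 71*l^2 + 173*l - 18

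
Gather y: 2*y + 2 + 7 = 2*y + 9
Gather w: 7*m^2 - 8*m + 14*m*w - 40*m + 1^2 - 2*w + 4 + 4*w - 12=7*m^2 - 48*m + w*(14*m + 2) - 7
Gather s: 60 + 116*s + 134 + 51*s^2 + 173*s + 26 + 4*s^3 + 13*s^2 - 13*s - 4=4*s^3 + 64*s^2 + 276*s + 216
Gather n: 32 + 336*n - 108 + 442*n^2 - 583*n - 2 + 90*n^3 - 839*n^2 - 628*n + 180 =90*n^3 - 397*n^2 - 875*n + 102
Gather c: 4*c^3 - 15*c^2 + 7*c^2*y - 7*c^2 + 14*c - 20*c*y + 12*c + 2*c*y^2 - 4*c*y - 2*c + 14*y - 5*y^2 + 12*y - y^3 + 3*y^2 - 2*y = 4*c^3 + c^2*(7*y - 22) + c*(2*y^2 - 24*y + 24) - y^3 - 2*y^2 + 24*y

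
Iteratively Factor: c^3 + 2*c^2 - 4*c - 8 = (c - 2)*(c^2 + 4*c + 4) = (c - 2)*(c + 2)*(c + 2)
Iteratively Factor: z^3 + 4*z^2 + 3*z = (z)*(z^2 + 4*z + 3) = z*(z + 3)*(z + 1)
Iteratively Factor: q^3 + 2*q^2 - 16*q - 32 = (q - 4)*(q^2 + 6*q + 8) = (q - 4)*(q + 2)*(q + 4)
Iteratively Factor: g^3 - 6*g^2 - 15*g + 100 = (g + 4)*(g^2 - 10*g + 25) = (g - 5)*(g + 4)*(g - 5)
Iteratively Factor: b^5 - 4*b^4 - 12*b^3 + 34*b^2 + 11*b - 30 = (b + 1)*(b^4 - 5*b^3 - 7*b^2 + 41*b - 30) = (b - 2)*(b + 1)*(b^3 - 3*b^2 - 13*b + 15) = (b - 5)*(b - 2)*(b + 1)*(b^2 + 2*b - 3) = (b - 5)*(b - 2)*(b + 1)*(b + 3)*(b - 1)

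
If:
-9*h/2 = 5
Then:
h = -10/9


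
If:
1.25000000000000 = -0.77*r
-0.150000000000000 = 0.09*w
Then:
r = -1.62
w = -1.67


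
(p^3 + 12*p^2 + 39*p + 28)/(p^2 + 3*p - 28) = (p^2 + 5*p + 4)/(p - 4)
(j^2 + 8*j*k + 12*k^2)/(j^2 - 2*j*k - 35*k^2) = (j^2 + 8*j*k + 12*k^2)/(j^2 - 2*j*k - 35*k^2)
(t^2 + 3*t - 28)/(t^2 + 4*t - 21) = (t - 4)/(t - 3)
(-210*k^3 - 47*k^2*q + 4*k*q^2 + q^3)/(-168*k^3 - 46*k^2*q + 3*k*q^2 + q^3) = (5*k + q)/(4*k + q)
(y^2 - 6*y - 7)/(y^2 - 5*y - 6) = (y - 7)/(y - 6)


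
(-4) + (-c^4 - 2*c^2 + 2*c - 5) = -c^4 - 2*c^2 + 2*c - 9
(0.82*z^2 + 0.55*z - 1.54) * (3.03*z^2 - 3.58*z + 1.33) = 2.4846*z^4 - 1.2691*z^3 - 5.5446*z^2 + 6.2447*z - 2.0482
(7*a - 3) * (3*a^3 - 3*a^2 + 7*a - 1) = 21*a^4 - 30*a^3 + 58*a^2 - 28*a + 3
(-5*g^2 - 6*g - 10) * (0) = 0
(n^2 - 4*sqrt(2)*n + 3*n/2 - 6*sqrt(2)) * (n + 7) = n^3 - 4*sqrt(2)*n^2 + 17*n^2/2 - 34*sqrt(2)*n + 21*n/2 - 42*sqrt(2)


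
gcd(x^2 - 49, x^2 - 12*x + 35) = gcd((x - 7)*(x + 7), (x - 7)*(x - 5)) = x - 7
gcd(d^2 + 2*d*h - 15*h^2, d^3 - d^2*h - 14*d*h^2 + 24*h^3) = d - 3*h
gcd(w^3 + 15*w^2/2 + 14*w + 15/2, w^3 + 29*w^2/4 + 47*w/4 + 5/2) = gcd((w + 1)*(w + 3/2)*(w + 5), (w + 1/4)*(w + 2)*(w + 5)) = w + 5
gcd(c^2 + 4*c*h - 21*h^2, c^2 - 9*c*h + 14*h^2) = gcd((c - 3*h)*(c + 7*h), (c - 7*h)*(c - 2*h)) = 1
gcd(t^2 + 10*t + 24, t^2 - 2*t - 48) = t + 6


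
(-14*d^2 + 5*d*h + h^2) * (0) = 0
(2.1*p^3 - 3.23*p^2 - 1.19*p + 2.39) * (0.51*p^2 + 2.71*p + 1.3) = 1.071*p^5 + 4.0437*p^4 - 6.6302*p^3 - 6.205*p^2 + 4.9299*p + 3.107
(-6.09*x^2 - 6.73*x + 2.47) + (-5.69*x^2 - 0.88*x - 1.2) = -11.78*x^2 - 7.61*x + 1.27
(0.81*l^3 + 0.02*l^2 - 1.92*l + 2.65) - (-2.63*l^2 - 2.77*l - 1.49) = 0.81*l^3 + 2.65*l^2 + 0.85*l + 4.14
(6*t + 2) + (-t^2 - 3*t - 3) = -t^2 + 3*t - 1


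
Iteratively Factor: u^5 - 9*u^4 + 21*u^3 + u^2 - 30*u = (u - 2)*(u^4 - 7*u^3 + 7*u^2 + 15*u) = (u - 5)*(u - 2)*(u^3 - 2*u^2 - 3*u) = (u - 5)*(u - 2)*(u + 1)*(u^2 - 3*u) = u*(u - 5)*(u - 2)*(u + 1)*(u - 3)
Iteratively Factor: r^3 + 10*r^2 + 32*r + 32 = (r + 2)*(r^2 + 8*r + 16) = (r + 2)*(r + 4)*(r + 4)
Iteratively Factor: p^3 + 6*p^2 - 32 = (p + 4)*(p^2 + 2*p - 8) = (p - 2)*(p + 4)*(p + 4)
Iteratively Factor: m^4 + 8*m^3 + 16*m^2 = (m + 4)*(m^3 + 4*m^2) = m*(m + 4)*(m^2 + 4*m) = m*(m + 4)^2*(m)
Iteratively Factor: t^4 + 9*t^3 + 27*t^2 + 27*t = (t)*(t^3 + 9*t^2 + 27*t + 27) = t*(t + 3)*(t^2 + 6*t + 9) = t*(t + 3)^2*(t + 3)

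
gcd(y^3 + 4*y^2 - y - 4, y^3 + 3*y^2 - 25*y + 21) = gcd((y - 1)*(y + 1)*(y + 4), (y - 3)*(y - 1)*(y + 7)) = y - 1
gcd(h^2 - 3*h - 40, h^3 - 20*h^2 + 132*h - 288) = h - 8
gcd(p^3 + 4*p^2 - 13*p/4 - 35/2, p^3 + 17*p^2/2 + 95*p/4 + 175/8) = p^2 + 6*p + 35/4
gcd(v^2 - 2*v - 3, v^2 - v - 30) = 1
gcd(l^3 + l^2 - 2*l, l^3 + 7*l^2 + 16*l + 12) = l + 2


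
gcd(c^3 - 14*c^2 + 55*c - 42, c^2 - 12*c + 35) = c - 7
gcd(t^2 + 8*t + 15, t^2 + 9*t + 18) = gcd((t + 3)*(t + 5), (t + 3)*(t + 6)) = t + 3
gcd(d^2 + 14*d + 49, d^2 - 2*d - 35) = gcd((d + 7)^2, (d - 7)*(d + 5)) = 1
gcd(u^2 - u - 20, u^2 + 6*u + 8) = u + 4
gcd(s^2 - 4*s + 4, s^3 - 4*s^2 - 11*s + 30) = s - 2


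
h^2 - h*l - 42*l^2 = (h - 7*l)*(h + 6*l)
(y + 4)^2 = y^2 + 8*y + 16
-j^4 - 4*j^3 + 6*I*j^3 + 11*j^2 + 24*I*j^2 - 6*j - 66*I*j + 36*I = (j + 6)*(j - 6*I)*(-I*j + I)^2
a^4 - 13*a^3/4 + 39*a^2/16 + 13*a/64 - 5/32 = (a - 2)*(a - 5/4)*(a - 1/4)*(a + 1/4)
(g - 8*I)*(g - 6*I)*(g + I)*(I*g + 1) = I*g^4 + 14*g^3 - 47*I*g^2 + 14*g - 48*I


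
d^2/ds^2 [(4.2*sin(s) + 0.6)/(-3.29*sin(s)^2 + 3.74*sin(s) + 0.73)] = (-45.4612199999999*sin(s)^5 - 77.65716*sin(s)^4 + 52.54788*sin(s)^3 + 36.2769600000001*sin(s)^2 + 15.62622*sin(s) - 3.26651999999996)/(-3.29*sin(s)^2 + 3.74*sin(s) + 0.73)^3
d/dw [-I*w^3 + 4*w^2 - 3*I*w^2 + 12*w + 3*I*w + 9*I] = -3*I*w^2 + w*(8 - 6*I) + 12 + 3*I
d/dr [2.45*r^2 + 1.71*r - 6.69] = 4.9*r + 1.71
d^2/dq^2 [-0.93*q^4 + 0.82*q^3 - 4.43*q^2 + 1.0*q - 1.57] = -11.16*q^2 + 4.92*q - 8.86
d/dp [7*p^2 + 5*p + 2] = 14*p + 5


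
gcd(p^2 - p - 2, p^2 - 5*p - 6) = p + 1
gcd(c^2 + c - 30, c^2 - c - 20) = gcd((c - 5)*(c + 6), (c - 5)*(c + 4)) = c - 5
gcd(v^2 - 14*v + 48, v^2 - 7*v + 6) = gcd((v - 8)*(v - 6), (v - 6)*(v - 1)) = v - 6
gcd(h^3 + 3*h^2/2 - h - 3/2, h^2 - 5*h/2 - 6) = h + 3/2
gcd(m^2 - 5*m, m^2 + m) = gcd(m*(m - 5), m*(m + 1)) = m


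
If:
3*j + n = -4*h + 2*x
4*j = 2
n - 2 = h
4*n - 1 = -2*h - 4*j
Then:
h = -3/2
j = 1/2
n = 1/2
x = -2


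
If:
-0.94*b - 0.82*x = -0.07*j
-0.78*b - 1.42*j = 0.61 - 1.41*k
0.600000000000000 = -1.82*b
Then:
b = -0.33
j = 11.7142857142857*x - 4.42700156985871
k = 11.7973657548126*x - 4.20814545130655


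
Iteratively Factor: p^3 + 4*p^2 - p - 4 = (p + 4)*(p^2 - 1) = (p + 1)*(p + 4)*(p - 1)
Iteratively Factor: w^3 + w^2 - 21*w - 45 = (w + 3)*(w^2 - 2*w - 15) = (w - 5)*(w + 3)*(w + 3)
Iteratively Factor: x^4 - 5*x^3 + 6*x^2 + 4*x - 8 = (x + 1)*(x^3 - 6*x^2 + 12*x - 8) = (x - 2)*(x + 1)*(x^2 - 4*x + 4) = (x - 2)^2*(x + 1)*(x - 2)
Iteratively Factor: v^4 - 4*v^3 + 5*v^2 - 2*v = (v)*(v^3 - 4*v^2 + 5*v - 2) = v*(v - 2)*(v^2 - 2*v + 1) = v*(v - 2)*(v - 1)*(v - 1)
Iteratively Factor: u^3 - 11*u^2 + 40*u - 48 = (u - 4)*(u^2 - 7*u + 12) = (u - 4)^2*(u - 3)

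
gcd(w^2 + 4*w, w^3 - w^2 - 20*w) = w^2 + 4*w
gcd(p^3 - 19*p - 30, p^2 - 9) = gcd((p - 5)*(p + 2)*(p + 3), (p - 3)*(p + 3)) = p + 3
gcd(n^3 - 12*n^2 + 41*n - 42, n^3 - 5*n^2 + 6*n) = n^2 - 5*n + 6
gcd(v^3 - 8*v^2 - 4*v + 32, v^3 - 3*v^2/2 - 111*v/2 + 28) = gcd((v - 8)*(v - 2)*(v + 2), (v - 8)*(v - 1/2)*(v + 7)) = v - 8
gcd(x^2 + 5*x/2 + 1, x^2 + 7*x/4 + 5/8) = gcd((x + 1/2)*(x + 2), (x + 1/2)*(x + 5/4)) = x + 1/2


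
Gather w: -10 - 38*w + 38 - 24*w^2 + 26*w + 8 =-24*w^2 - 12*w + 36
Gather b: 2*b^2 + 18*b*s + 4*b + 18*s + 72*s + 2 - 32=2*b^2 + b*(18*s + 4) + 90*s - 30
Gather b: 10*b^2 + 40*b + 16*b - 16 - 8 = 10*b^2 + 56*b - 24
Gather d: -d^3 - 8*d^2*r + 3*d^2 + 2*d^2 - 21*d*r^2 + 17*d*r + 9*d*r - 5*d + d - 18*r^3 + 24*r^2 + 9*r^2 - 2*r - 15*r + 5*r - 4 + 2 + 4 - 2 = -d^3 + d^2*(5 - 8*r) + d*(-21*r^2 + 26*r - 4) - 18*r^3 + 33*r^2 - 12*r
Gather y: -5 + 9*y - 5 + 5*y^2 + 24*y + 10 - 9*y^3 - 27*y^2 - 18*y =-9*y^3 - 22*y^2 + 15*y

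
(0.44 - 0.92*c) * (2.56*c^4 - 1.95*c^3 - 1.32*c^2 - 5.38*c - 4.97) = -2.3552*c^5 + 2.9204*c^4 + 0.3564*c^3 + 4.3688*c^2 + 2.2052*c - 2.1868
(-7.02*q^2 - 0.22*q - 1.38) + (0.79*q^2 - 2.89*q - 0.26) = -6.23*q^2 - 3.11*q - 1.64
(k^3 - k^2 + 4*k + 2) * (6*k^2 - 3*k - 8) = 6*k^5 - 9*k^4 + 19*k^3 + 8*k^2 - 38*k - 16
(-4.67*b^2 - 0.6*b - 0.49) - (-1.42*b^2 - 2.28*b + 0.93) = -3.25*b^2 + 1.68*b - 1.42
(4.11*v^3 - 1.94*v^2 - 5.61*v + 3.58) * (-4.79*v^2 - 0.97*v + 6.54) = -19.6869*v^5 + 5.3059*v^4 + 55.6331*v^3 - 24.3941*v^2 - 40.162*v + 23.4132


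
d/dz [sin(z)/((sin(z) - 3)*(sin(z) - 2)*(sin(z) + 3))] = 2*(-sin(z)^3 + sin(z)^2 + 9)*cos(z)/((sin(z) - 3)^2*(sin(z) - 2)^2*(sin(z) + 3)^2)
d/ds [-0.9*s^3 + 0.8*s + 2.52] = 0.8 - 2.7*s^2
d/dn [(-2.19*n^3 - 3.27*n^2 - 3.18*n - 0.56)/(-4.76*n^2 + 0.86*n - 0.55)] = (10.4244*n^4 - 3.7668*n^3 - 14.3355*n^2 - 1.7342*n + 2.2306)/(22.6576*n^4 - 8.1872*n^3 + 5.9756*n^2 - 0.946*n + 0.3025)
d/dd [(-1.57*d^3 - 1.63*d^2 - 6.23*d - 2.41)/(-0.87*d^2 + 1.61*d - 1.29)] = (1.3659*d^4 - 5.0554*d^3 - 1.9685*d^2 + 0.0119999999999996*d + 11.9168)/(0.7569*d^4 - 2.8014*d^3 + 4.8367*d^2 - 4.1538*d + 1.6641)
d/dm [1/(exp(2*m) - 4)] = -2*exp(2*m)/(exp(2*m) - 4)^2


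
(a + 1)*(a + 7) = a^2 + 8*a + 7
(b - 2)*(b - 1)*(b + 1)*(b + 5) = b^4 + 3*b^3 - 11*b^2 - 3*b + 10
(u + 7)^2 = u^2 + 14*u + 49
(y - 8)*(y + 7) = y^2 - y - 56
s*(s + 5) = s^2 + 5*s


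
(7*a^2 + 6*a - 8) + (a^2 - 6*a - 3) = 8*a^2 - 11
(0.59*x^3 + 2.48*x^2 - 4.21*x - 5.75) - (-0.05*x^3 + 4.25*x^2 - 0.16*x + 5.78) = 0.64*x^3 - 1.77*x^2 - 4.05*x - 11.53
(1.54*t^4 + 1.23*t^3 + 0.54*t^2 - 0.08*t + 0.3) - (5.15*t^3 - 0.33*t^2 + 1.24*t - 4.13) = 1.54*t^4 - 3.92*t^3 + 0.87*t^2 - 1.32*t + 4.43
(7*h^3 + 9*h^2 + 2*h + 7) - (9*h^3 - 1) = -2*h^3 + 9*h^2 + 2*h + 8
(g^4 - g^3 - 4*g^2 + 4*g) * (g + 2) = g^5 + g^4 - 6*g^3 - 4*g^2 + 8*g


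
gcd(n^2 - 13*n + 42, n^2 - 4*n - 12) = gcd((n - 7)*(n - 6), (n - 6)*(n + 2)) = n - 6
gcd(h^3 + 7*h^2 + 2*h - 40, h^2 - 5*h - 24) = 1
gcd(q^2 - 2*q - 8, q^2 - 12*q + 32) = q - 4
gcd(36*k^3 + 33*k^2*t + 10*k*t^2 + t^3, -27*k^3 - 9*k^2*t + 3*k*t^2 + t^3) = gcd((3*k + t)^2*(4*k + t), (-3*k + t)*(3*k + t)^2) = 9*k^2 + 6*k*t + t^2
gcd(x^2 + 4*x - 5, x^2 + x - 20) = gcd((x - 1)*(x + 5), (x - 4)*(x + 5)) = x + 5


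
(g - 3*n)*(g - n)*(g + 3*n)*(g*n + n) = g^4*n - g^3*n^2 + g^3*n - 9*g^2*n^3 - g^2*n^2 + 9*g*n^4 - 9*g*n^3 + 9*n^4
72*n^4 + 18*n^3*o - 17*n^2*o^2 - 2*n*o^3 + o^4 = (-4*n + o)*(-3*n + o)*(2*n + o)*(3*n + o)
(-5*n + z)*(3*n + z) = -15*n^2 - 2*n*z + z^2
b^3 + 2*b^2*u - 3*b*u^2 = b*(b - u)*(b + 3*u)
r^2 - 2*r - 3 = (r - 3)*(r + 1)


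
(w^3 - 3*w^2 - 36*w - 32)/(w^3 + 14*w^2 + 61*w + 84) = (w^2 - 7*w - 8)/(w^2 + 10*w + 21)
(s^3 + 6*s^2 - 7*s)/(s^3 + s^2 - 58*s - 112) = s*(s - 1)/(s^2 - 6*s - 16)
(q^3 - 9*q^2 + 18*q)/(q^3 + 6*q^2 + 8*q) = (q^2 - 9*q + 18)/(q^2 + 6*q + 8)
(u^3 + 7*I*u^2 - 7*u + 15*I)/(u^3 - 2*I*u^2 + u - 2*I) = (u^2 + 8*I*u - 15)/(u^2 - I*u + 2)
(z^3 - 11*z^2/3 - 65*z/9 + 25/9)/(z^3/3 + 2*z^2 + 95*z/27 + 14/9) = 3*(9*z^3 - 33*z^2 - 65*z + 25)/(9*z^3 + 54*z^2 + 95*z + 42)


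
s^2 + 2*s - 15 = (s - 3)*(s + 5)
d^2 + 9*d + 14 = (d + 2)*(d + 7)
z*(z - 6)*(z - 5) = z^3 - 11*z^2 + 30*z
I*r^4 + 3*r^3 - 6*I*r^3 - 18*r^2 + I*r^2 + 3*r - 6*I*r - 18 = (r - 6)*(r - 3*I)*(r + I)*(I*r + 1)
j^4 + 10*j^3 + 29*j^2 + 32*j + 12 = (j + 1)^2*(j + 2)*(j + 6)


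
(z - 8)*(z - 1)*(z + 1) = z^3 - 8*z^2 - z + 8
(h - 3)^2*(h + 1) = h^3 - 5*h^2 + 3*h + 9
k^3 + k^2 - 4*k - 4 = (k - 2)*(k + 1)*(k + 2)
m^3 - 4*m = m*(m - 2)*(m + 2)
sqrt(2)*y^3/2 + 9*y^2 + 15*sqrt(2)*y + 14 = (y + sqrt(2))*(y + 7*sqrt(2))*(sqrt(2)*y/2 + 1)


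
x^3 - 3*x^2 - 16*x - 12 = (x - 6)*(x + 1)*(x + 2)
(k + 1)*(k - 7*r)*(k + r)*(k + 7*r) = k^4 + k^3*r + k^3 - 49*k^2*r^2 + k^2*r - 49*k*r^3 - 49*k*r^2 - 49*r^3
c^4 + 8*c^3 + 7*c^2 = c^2*(c + 1)*(c + 7)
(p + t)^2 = p^2 + 2*p*t + t^2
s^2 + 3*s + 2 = (s + 1)*(s + 2)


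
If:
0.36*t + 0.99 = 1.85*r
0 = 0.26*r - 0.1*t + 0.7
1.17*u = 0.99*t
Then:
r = 3.84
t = 16.98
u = 14.37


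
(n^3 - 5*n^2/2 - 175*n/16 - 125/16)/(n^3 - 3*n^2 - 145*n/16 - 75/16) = (4*n + 5)/(4*n + 3)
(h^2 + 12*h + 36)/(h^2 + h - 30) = (h + 6)/(h - 5)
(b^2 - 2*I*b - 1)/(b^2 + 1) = (b - I)/(b + I)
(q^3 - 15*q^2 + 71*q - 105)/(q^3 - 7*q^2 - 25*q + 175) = (q - 3)/(q + 5)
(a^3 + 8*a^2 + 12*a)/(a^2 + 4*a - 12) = a*(a + 2)/(a - 2)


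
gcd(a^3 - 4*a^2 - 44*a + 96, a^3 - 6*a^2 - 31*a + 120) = a - 8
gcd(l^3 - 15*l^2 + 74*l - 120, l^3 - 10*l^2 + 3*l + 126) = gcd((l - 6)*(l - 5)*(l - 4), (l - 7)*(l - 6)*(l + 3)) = l - 6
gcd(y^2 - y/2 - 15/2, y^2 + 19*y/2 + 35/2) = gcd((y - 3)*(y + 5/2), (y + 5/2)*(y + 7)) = y + 5/2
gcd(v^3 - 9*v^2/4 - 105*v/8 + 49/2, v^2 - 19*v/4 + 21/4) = v - 7/4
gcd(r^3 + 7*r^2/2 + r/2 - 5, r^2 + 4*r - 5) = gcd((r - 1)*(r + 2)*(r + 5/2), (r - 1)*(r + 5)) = r - 1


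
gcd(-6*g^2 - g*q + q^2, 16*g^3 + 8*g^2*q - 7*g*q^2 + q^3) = 1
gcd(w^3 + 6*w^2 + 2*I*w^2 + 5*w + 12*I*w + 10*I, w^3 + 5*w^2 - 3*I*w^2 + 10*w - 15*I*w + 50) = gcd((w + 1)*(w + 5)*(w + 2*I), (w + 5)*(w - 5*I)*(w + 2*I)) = w^2 + w*(5 + 2*I) + 10*I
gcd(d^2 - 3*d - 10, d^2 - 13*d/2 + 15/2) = d - 5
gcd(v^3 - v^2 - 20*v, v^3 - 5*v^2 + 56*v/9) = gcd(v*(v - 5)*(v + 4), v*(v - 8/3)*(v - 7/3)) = v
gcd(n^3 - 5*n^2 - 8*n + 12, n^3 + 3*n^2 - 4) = n^2 + n - 2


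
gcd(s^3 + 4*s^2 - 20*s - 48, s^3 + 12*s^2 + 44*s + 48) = s^2 + 8*s + 12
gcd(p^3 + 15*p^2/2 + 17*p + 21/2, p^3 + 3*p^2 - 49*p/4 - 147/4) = p^2 + 13*p/2 + 21/2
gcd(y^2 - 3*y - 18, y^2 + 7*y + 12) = y + 3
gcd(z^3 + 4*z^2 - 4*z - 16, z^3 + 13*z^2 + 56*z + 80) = z + 4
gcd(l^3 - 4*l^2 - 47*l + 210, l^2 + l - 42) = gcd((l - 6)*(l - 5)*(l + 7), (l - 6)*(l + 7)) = l^2 + l - 42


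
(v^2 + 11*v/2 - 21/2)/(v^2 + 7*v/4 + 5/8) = 4*(2*v^2 + 11*v - 21)/(8*v^2 + 14*v + 5)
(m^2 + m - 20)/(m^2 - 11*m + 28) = (m + 5)/(m - 7)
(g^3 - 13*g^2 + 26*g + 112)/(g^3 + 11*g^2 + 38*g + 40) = (g^2 - 15*g + 56)/(g^2 + 9*g + 20)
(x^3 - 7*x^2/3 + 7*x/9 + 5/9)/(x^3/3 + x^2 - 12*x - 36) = (9*x^3 - 21*x^2 + 7*x + 5)/(3*(x^3 + 3*x^2 - 36*x - 108))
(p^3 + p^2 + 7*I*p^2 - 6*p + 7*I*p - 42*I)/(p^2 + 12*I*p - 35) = (p^2 + p - 6)/(p + 5*I)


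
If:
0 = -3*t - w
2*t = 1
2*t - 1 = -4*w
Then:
No Solution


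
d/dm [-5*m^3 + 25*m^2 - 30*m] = -15*m^2 + 50*m - 30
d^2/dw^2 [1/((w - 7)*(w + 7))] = 2*(3*w^2 + 49)/(w^6 - 147*w^4 + 7203*w^2 - 117649)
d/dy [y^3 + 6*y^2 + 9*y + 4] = 3*y^2 + 12*y + 9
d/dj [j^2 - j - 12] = 2*j - 1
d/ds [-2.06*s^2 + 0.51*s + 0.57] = 0.51 - 4.12*s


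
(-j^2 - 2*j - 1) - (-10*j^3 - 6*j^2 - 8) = 10*j^3 + 5*j^2 - 2*j + 7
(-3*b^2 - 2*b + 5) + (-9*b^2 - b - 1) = -12*b^2 - 3*b + 4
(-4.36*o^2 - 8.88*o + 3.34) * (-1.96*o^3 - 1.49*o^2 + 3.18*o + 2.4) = 8.5456*o^5 + 23.9012*o^4 - 7.18*o^3 - 43.679*o^2 - 10.6908*o + 8.016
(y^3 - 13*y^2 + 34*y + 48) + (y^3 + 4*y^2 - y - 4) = 2*y^3 - 9*y^2 + 33*y + 44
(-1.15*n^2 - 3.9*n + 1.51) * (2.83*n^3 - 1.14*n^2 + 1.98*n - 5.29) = -3.2545*n^5 - 9.726*n^4 + 6.4423*n^3 - 3.3599*n^2 + 23.6208*n - 7.9879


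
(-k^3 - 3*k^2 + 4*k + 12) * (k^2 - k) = -k^5 - 2*k^4 + 7*k^3 + 8*k^2 - 12*k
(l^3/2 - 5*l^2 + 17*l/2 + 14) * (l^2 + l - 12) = l^5/2 - 9*l^4/2 - 5*l^3/2 + 165*l^2/2 - 88*l - 168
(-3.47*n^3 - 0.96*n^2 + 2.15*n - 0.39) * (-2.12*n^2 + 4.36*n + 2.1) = 7.3564*n^5 - 13.094*n^4 - 16.0306*n^3 + 8.1848*n^2 + 2.8146*n - 0.819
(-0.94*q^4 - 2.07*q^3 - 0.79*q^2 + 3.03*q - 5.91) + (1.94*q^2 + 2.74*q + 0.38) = -0.94*q^4 - 2.07*q^3 + 1.15*q^2 + 5.77*q - 5.53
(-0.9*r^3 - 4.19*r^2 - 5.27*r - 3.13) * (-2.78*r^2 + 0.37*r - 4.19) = 2.502*r^5 + 11.3152*r^4 + 16.8713*r^3 + 24.3076*r^2 + 20.9232*r + 13.1147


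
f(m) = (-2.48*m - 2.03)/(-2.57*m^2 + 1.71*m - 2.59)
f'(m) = (-2.48*m - 2.03)*(5.14*m - 1.71)/(-2.57*m^2 + 1.71*m - 2.59)^2 - 2.48/(-2.57*m^2 + 1.71*m - 2.59)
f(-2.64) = -0.18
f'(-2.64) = -0.01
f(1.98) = 0.75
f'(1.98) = -0.42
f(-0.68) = 0.07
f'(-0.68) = 0.58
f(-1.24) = -0.12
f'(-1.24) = 0.17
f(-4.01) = -0.16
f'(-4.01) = -0.02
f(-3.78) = -0.16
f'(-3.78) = -0.02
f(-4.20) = -0.15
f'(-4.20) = -0.02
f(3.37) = 0.40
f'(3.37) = -0.14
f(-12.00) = -0.07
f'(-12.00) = -0.01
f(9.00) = 0.12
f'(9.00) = -0.02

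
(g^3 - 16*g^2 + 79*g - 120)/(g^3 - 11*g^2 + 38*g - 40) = (g^2 - 11*g + 24)/(g^2 - 6*g + 8)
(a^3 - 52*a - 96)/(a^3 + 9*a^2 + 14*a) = (a^2 - 2*a - 48)/(a*(a + 7))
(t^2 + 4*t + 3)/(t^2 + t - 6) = (t + 1)/(t - 2)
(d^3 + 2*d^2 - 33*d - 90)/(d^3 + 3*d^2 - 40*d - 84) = (d^2 + 8*d + 15)/(d^2 + 9*d + 14)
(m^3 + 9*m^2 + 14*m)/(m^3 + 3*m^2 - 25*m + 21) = m*(m + 2)/(m^2 - 4*m + 3)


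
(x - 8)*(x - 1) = x^2 - 9*x + 8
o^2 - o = o*(o - 1)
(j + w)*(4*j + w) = 4*j^2 + 5*j*w + w^2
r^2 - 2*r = r*(r - 2)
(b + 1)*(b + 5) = b^2 + 6*b + 5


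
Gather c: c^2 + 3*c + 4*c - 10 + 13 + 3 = c^2 + 7*c + 6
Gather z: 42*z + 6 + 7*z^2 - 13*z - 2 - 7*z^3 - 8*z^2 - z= -7*z^3 - z^2 + 28*z + 4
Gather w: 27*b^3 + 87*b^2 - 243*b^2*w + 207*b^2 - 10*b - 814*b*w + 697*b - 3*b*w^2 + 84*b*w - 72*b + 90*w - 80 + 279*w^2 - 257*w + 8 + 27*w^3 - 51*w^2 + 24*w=27*b^3 + 294*b^2 + 615*b + 27*w^3 + w^2*(228 - 3*b) + w*(-243*b^2 - 730*b - 143) - 72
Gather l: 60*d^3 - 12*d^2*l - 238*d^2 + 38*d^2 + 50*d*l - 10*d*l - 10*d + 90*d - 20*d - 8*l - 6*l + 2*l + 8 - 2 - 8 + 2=60*d^3 - 200*d^2 + 60*d + l*(-12*d^2 + 40*d - 12)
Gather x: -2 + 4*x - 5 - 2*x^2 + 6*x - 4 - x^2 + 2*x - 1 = -3*x^2 + 12*x - 12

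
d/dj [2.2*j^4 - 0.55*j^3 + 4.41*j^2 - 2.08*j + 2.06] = 8.8*j^3 - 1.65*j^2 + 8.82*j - 2.08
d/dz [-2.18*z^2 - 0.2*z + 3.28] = -4.36*z - 0.2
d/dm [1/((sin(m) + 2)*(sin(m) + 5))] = -(2*sin(m) + 7)*cos(m)/((sin(m) + 2)^2*(sin(m) + 5)^2)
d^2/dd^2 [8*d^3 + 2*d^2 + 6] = 48*d + 4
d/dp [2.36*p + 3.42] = 2.36000000000000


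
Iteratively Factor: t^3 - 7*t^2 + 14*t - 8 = (t - 4)*(t^2 - 3*t + 2) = (t - 4)*(t - 1)*(t - 2)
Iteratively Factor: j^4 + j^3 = (j + 1)*(j^3) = j*(j + 1)*(j^2) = j^2*(j + 1)*(j)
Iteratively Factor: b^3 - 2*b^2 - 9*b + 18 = (b + 3)*(b^2 - 5*b + 6) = (b - 2)*(b + 3)*(b - 3)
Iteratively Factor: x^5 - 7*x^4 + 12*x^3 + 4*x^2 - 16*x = (x)*(x^4 - 7*x^3 + 12*x^2 + 4*x - 16) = x*(x + 1)*(x^3 - 8*x^2 + 20*x - 16) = x*(x - 4)*(x + 1)*(x^2 - 4*x + 4) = x*(x - 4)*(x - 2)*(x + 1)*(x - 2)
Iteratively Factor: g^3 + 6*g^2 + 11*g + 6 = (g + 1)*(g^2 + 5*g + 6) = (g + 1)*(g + 3)*(g + 2)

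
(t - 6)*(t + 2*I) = t^2 - 6*t + 2*I*t - 12*I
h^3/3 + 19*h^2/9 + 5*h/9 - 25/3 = (h/3 + 1)*(h - 5/3)*(h + 5)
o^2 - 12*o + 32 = (o - 8)*(o - 4)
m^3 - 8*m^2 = m^2*(m - 8)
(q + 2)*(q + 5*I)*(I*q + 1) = I*q^3 - 4*q^2 + 2*I*q^2 - 8*q + 5*I*q + 10*I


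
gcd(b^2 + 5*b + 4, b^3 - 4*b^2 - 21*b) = 1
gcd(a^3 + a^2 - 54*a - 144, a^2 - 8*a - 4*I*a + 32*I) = a - 8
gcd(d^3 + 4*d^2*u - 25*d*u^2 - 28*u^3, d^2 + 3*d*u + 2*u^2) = d + u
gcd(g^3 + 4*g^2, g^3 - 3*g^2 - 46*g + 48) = 1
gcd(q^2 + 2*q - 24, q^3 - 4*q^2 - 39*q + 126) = q + 6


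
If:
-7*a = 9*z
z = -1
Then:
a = 9/7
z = -1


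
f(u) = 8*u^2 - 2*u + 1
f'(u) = 16*u - 2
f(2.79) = 57.69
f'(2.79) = 42.64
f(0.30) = 1.12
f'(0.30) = 2.80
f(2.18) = 34.66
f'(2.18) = 32.88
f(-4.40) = 164.68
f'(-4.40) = -72.40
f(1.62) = 18.76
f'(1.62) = 23.92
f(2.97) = 65.63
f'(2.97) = 45.52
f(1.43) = 14.50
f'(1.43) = 20.88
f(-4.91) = 203.68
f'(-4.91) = -80.56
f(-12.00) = 1177.00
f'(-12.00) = -194.00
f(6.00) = 277.00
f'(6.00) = 94.00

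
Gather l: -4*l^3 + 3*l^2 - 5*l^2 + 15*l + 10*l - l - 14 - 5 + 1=-4*l^3 - 2*l^2 + 24*l - 18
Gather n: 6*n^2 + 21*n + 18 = 6*n^2 + 21*n + 18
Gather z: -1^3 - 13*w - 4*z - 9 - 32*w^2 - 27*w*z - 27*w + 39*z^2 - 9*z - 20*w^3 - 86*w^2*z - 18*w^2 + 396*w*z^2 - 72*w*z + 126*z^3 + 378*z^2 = -20*w^3 - 50*w^2 - 40*w + 126*z^3 + z^2*(396*w + 417) + z*(-86*w^2 - 99*w - 13) - 10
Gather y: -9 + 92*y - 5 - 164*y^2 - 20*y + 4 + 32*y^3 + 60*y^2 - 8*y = 32*y^3 - 104*y^2 + 64*y - 10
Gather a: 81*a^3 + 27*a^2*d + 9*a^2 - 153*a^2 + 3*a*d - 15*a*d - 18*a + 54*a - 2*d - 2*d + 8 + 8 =81*a^3 + a^2*(27*d - 144) + a*(36 - 12*d) - 4*d + 16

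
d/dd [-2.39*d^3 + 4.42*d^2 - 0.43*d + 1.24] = -7.17*d^2 + 8.84*d - 0.43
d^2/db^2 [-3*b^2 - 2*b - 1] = -6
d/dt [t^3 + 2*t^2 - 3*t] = 3*t^2 + 4*t - 3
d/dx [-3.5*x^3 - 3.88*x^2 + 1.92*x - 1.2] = -10.5*x^2 - 7.76*x + 1.92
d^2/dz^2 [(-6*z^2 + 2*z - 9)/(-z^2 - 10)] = 2*(-2*z^3 - 153*z^2 + 60*z + 510)/(z^6 + 30*z^4 + 300*z^2 + 1000)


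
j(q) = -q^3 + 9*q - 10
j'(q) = 9 - 3*q^2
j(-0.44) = -13.87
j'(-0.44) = 8.42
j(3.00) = -10.00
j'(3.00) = -18.00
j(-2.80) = -13.25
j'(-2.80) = -14.52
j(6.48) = -223.78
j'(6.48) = -116.97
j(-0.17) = -11.53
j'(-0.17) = 8.91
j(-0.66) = -15.65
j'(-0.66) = 7.69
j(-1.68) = -20.38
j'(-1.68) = 0.53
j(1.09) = -1.49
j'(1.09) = 5.44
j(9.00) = -658.00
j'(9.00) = -234.00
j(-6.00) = 152.00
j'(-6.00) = -99.00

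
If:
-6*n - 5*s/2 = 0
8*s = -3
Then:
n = 5/32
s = -3/8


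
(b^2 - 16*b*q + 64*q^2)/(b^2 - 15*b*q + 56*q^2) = (-b + 8*q)/(-b + 7*q)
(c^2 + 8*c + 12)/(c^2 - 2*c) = (c^2 + 8*c + 12)/(c*(c - 2))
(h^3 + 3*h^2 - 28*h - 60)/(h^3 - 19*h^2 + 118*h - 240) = (h^2 + 8*h + 12)/(h^2 - 14*h + 48)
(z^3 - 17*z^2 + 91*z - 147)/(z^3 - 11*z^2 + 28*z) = (z^2 - 10*z + 21)/(z*(z - 4))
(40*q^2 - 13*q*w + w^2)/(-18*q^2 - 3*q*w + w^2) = (-40*q^2 + 13*q*w - w^2)/(18*q^2 + 3*q*w - w^2)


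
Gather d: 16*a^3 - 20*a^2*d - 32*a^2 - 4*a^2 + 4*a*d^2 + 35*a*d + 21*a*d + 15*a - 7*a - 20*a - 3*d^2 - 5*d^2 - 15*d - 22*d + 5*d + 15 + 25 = 16*a^3 - 36*a^2 - 12*a + d^2*(4*a - 8) + d*(-20*a^2 + 56*a - 32) + 40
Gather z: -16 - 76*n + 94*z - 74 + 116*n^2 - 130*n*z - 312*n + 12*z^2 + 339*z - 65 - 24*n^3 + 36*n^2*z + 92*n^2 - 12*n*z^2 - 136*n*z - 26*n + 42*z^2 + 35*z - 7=-24*n^3 + 208*n^2 - 414*n + z^2*(54 - 12*n) + z*(36*n^2 - 266*n + 468) - 162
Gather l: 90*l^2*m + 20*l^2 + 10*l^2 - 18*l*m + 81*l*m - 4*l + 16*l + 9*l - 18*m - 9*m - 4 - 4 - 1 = l^2*(90*m + 30) + l*(63*m + 21) - 27*m - 9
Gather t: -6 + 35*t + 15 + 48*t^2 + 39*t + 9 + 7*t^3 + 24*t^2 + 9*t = 7*t^3 + 72*t^2 + 83*t + 18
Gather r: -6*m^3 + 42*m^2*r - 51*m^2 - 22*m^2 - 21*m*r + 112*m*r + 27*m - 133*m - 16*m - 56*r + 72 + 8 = -6*m^3 - 73*m^2 - 122*m + r*(42*m^2 + 91*m - 56) + 80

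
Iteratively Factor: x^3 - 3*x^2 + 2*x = (x - 1)*(x^2 - 2*x) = (x - 2)*(x - 1)*(x)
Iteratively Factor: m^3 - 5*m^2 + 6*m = (m)*(m^2 - 5*m + 6) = m*(m - 3)*(m - 2)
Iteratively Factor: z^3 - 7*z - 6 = (z + 2)*(z^2 - 2*z - 3) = (z - 3)*(z + 2)*(z + 1)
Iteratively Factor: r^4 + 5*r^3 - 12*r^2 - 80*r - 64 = (r + 4)*(r^3 + r^2 - 16*r - 16) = (r + 4)^2*(r^2 - 3*r - 4) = (r + 1)*(r + 4)^2*(r - 4)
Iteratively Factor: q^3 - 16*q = (q)*(q^2 - 16) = q*(q - 4)*(q + 4)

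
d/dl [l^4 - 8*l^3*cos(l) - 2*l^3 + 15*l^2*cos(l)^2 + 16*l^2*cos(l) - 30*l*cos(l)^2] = 8*l^3*sin(l) + 4*l^3 - 16*l^2*sin(l) - 15*l^2*sin(2*l) - 24*l^2*cos(l) - 6*l^2 + 30*l*sin(2*l) + 30*l*cos(l)^2 + 32*l*cos(l) - 30*cos(l)^2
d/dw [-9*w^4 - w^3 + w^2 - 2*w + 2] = -36*w^3 - 3*w^2 + 2*w - 2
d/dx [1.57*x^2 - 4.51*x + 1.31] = 3.14*x - 4.51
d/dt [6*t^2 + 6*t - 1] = 12*t + 6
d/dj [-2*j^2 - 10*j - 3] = -4*j - 10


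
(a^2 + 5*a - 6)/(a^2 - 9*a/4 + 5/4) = 4*(a + 6)/(4*a - 5)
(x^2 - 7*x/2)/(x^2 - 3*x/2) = (2*x - 7)/(2*x - 3)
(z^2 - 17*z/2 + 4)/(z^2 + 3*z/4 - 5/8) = 4*(z - 8)/(4*z + 5)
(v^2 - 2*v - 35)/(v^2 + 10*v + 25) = (v - 7)/(v + 5)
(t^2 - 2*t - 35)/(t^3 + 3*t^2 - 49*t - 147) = (t + 5)/(t^2 + 10*t + 21)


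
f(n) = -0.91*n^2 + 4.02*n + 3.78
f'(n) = 4.02 - 1.82*n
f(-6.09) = -54.45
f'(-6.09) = 15.10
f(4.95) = 1.38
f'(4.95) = -4.99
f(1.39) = 7.61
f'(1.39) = 1.49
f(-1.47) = -4.10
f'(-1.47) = 6.70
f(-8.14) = -89.24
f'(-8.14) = 18.83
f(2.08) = 8.20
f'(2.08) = 0.23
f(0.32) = 4.97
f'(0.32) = 3.44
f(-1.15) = -2.05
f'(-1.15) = 6.11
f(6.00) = -4.86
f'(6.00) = -6.90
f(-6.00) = -53.10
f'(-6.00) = 14.94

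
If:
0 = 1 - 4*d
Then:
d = 1/4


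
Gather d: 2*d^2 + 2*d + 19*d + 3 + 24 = 2*d^2 + 21*d + 27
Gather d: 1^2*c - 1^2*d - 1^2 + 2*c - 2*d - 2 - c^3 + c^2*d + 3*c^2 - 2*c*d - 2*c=-c^3 + 3*c^2 + c + d*(c^2 - 2*c - 3) - 3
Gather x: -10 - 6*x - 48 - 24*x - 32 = -30*x - 90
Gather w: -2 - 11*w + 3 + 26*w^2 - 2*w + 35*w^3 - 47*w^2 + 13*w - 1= 35*w^3 - 21*w^2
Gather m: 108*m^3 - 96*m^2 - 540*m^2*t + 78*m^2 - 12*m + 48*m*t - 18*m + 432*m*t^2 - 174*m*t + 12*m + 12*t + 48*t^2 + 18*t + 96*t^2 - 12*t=108*m^3 + m^2*(-540*t - 18) + m*(432*t^2 - 126*t - 18) + 144*t^2 + 18*t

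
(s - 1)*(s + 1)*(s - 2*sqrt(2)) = s^3 - 2*sqrt(2)*s^2 - s + 2*sqrt(2)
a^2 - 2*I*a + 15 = (a - 5*I)*(a + 3*I)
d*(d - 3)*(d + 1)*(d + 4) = d^4 + 2*d^3 - 11*d^2 - 12*d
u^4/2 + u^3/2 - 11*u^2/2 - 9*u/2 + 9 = (u/2 + 1)*(u - 3)*(u - 1)*(u + 3)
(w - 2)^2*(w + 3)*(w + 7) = w^4 + 6*w^3 - 15*w^2 - 44*w + 84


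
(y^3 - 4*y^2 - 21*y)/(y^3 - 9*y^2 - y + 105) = y/(y - 5)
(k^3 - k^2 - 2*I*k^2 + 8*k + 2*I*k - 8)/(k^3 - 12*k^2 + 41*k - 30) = (k^2 - 2*I*k + 8)/(k^2 - 11*k + 30)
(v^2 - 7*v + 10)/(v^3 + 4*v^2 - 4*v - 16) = (v - 5)/(v^2 + 6*v + 8)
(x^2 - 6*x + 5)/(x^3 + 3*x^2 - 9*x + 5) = (x - 5)/(x^2 + 4*x - 5)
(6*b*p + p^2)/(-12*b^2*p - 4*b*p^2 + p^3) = (6*b + p)/(-12*b^2 - 4*b*p + p^2)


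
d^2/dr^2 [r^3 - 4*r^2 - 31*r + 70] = 6*r - 8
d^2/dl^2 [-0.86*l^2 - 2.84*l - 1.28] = -1.72000000000000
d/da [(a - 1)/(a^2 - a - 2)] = (a^2 - a - (a - 1)*(2*a - 1) - 2)/(-a^2 + a + 2)^2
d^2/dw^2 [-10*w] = 0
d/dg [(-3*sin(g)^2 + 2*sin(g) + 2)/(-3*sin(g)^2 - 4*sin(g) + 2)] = 6*(3*sin(g)^2 + 2)*cos(g)/(3*sin(g)^2 + 4*sin(g) - 2)^2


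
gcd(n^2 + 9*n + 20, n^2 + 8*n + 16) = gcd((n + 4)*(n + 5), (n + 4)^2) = n + 4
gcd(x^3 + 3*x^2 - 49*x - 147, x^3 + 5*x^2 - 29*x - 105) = x^2 + 10*x + 21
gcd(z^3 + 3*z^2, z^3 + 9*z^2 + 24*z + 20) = 1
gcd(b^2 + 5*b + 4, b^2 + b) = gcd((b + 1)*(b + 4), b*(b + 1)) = b + 1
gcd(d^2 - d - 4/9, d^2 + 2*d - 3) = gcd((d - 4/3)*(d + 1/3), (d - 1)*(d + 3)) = 1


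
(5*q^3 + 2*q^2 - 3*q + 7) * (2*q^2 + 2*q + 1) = 10*q^5 + 14*q^4 + 3*q^3 + 10*q^2 + 11*q + 7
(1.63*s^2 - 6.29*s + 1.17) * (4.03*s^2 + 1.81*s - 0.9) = 6.5689*s^4 - 22.3984*s^3 - 8.1368*s^2 + 7.7787*s - 1.053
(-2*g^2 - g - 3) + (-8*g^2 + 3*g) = -10*g^2 + 2*g - 3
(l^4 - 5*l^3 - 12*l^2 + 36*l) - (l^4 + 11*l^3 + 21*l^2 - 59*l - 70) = -16*l^3 - 33*l^2 + 95*l + 70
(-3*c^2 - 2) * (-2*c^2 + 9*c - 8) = 6*c^4 - 27*c^3 + 28*c^2 - 18*c + 16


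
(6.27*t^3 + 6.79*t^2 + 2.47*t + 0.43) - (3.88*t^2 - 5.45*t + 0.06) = 6.27*t^3 + 2.91*t^2 + 7.92*t + 0.37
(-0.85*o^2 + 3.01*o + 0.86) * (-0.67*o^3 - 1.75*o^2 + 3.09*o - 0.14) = 0.5695*o^5 - 0.5292*o^4 - 8.4702*o^3 + 7.9149*o^2 + 2.236*o - 0.1204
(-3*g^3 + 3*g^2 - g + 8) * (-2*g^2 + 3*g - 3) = 6*g^5 - 15*g^4 + 20*g^3 - 28*g^2 + 27*g - 24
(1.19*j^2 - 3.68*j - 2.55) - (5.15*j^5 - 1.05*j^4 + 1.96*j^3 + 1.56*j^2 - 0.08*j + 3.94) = -5.15*j^5 + 1.05*j^4 - 1.96*j^3 - 0.37*j^2 - 3.6*j - 6.49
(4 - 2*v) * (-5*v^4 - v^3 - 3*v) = 10*v^5 - 18*v^4 - 4*v^3 + 6*v^2 - 12*v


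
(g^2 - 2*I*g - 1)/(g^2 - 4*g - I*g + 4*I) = (g - I)/(g - 4)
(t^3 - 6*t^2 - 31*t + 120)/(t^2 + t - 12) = (t^2 - 3*t - 40)/(t + 4)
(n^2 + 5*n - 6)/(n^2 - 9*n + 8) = (n + 6)/(n - 8)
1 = 1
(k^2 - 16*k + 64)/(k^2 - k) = (k^2 - 16*k + 64)/(k*(k - 1))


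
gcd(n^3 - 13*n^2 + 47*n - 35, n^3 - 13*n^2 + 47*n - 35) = n^3 - 13*n^2 + 47*n - 35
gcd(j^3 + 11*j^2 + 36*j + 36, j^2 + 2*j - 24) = j + 6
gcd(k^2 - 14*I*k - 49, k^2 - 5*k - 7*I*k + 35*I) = k - 7*I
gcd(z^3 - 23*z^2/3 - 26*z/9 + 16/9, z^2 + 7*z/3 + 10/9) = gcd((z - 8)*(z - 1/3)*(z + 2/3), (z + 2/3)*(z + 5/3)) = z + 2/3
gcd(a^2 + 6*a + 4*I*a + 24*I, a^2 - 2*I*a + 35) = 1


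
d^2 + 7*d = d*(d + 7)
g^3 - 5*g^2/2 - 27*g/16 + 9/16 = (g - 3)*(g - 1/4)*(g + 3/4)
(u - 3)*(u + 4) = u^2 + u - 12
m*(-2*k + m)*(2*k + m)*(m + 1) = -4*k^2*m^2 - 4*k^2*m + m^4 + m^3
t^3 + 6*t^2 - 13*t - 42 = (t - 3)*(t + 2)*(t + 7)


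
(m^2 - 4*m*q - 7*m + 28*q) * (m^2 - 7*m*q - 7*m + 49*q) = m^4 - 11*m^3*q - 14*m^3 + 28*m^2*q^2 + 154*m^2*q + 49*m^2 - 392*m*q^2 - 539*m*q + 1372*q^2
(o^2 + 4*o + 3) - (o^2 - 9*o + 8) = 13*o - 5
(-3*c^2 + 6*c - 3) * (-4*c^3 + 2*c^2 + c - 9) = 12*c^5 - 30*c^4 + 21*c^3 + 27*c^2 - 57*c + 27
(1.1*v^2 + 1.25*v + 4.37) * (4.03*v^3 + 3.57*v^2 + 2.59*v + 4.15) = 4.433*v^5 + 8.9645*v^4 + 24.9226*v^3 + 23.4034*v^2 + 16.5058*v + 18.1355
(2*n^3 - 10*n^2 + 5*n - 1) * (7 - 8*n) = -16*n^4 + 94*n^3 - 110*n^2 + 43*n - 7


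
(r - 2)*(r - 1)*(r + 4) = r^3 + r^2 - 10*r + 8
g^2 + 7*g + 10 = (g + 2)*(g + 5)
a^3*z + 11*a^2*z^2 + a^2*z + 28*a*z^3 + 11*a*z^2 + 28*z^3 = (a + 4*z)*(a + 7*z)*(a*z + z)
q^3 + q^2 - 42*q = q*(q - 6)*(q + 7)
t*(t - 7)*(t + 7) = t^3 - 49*t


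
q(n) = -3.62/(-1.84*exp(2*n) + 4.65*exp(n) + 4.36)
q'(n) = -3.62*(3.68*exp(2*n) - 4.65*exp(n))/(-1.84*exp(2*n) + 4.65*exp(n) + 4.36)^2 = (16.833 - 13.3216*exp(n))*exp(n)/(-1.84*exp(2*n) + 4.65*exp(n) + 4.36)^2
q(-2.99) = -0.79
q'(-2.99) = 0.04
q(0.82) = -0.67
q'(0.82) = -1.03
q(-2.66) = -0.77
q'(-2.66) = 0.05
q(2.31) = 0.03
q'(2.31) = -0.06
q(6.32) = 0.00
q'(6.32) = -0.00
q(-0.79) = -0.59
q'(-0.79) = 0.13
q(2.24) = 0.03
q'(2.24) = -0.08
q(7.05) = 0.00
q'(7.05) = -0.00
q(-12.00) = -0.83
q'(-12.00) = 0.00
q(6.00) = 0.00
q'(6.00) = 0.00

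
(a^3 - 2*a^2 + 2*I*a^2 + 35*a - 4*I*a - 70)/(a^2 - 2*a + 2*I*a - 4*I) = (a^2 + 2*I*a + 35)/(a + 2*I)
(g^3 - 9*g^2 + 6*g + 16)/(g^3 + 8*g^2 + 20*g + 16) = (g^3 - 9*g^2 + 6*g + 16)/(g^3 + 8*g^2 + 20*g + 16)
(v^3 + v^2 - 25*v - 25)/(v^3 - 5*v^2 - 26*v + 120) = (v^2 - 4*v - 5)/(v^2 - 10*v + 24)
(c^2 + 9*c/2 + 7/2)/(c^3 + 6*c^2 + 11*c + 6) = (c + 7/2)/(c^2 + 5*c + 6)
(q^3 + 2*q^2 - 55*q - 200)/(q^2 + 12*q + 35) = (q^2 - 3*q - 40)/(q + 7)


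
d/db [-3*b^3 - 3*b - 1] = -9*b^2 - 3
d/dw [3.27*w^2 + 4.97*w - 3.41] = 6.54*w + 4.97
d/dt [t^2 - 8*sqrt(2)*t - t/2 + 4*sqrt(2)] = 2*t - 8*sqrt(2) - 1/2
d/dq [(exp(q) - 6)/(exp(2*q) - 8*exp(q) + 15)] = (-2*(exp(q) - 6)*(exp(q) - 4) + exp(2*q) - 8*exp(q) + 15)*exp(q)/(exp(2*q) - 8*exp(q) + 15)^2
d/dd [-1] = 0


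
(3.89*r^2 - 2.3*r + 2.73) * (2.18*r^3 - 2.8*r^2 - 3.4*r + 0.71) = 8.4802*r^5 - 15.906*r^4 - 0.834600000000001*r^3 + 2.9379*r^2 - 10.915*r + 1.9383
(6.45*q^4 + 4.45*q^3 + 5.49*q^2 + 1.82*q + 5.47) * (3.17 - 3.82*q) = -24.639*q^5 + 3.4475*q^4 - 6.8653*q^3 + 10.4509*q^2 - 15.126*q + 17.3399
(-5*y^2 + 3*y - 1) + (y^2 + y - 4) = -4*y^2 + 4*y - 5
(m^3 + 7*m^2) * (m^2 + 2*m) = m^5 + 9*m^4 + 14*m^3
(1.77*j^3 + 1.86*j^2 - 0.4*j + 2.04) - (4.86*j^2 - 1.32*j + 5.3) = 1.77*j^3 - 3.0*j^2 + 0.92*j - 3.26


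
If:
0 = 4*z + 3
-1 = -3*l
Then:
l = 1/3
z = -3/4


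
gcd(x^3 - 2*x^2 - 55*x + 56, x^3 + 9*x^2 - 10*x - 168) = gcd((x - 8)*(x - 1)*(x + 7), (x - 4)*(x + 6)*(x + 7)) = x + 7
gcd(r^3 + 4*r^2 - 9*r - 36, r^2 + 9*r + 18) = r + 3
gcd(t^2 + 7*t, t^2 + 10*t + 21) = t + 7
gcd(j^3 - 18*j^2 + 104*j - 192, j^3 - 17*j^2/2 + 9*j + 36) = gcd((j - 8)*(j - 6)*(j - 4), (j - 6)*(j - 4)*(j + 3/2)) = j^2 - 10*j + 24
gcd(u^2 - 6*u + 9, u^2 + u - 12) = u - 3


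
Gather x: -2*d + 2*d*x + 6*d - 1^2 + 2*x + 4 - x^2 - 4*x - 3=4*d - x^2 + x*(2*d - 2)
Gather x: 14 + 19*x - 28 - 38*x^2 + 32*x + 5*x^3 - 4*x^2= 5*x^3 - 42*x^2 + 51*x - 14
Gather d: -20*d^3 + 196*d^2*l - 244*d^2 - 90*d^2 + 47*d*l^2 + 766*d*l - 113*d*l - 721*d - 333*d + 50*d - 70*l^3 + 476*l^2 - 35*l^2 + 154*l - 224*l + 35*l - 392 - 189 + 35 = -20*d^3 + d^2*(196*l - 334) + d*(47*l^2 + 653*l - 1004) - 70*l^3 + 441*l^2 - 35*l - 546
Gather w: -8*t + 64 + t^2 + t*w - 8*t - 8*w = t^2 - 16*t + w*(t - 8) + 64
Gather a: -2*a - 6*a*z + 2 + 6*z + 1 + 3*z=a*(-6*z - 2) + 9*z + 3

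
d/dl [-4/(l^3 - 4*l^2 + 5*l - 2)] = 4*(3*l^2 - 8*l + 5)/(l^3 - 4*l^2 + 5*l - 2)^2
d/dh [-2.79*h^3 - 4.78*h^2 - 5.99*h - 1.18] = -8.37*h^2 - 9.56*h - 5.99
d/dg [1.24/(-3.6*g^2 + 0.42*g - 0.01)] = (8.928*g - 0.5208)/(3.6*g^2 - 0.42*g + 0.01)^2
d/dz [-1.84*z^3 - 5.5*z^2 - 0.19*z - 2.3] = -5.52*z^2 - 11.0*z - 0.19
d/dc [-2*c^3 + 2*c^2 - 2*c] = -6*c^2 + 4*c - 2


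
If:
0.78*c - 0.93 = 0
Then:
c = 1.19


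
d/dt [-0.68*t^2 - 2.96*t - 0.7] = -1.36*t - 2.96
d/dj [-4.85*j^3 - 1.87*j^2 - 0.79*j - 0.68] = -14.55*j^2 - 3.74*j - 0.79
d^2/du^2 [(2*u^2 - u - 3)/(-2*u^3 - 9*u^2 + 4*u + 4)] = 2*(-8*u^6 + 12*u^5 + 78*u^4 + 337*u^3 + 489*u^2 - 144*u + 108)/(8*u^9 + 108*u^8 + 438*u^7 + 249*u^6 - 1308*u^5 - 348*u^4 + 896*u^3 + 240*u^2 - 192*u - 64)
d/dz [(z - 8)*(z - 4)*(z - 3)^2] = 4*z^3 - 54*z^2 + 226*z - 300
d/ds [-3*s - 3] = -3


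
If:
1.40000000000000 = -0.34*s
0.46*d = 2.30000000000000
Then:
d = 5.00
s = -4.12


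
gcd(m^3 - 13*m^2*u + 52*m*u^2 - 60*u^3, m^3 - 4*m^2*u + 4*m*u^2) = -m + 2*u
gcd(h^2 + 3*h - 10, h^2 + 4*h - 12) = h - 2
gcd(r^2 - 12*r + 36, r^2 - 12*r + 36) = r^2 - 12*r + 36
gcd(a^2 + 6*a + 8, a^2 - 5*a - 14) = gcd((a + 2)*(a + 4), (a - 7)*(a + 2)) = a + 2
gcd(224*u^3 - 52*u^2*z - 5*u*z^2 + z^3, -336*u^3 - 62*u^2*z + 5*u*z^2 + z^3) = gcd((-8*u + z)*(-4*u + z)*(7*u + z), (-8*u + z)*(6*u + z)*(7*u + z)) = -56*u^2 - u*z + z^2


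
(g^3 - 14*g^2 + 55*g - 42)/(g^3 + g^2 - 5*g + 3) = (g^2 - 13*g + 42)/(g^2 + 2*g - 3)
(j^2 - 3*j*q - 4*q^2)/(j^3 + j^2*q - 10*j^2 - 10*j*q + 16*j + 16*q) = (j - 4*q)/(j^2 - 10*j + 16)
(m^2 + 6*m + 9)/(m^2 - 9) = (m + 3)/(m - 3)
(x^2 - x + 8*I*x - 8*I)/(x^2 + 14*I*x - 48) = (x - 1)/(x + 6*I)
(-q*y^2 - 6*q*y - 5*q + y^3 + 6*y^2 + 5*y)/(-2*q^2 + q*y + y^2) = (y^2 + 6*y + 5)/(2*q + y)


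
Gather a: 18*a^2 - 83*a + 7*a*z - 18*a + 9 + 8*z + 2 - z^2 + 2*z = 18*a^2 + a*(7*z - 101) - z^2 + 10*z + 11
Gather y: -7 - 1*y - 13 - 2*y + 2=-3*y - 18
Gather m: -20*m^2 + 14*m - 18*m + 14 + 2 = -20*m^2 - 4*m + 16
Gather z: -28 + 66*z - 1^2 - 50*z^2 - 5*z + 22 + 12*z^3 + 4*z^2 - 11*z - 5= 12*z^3 - 46*z^2 + 50*z - 12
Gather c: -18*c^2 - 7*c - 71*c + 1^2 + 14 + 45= -18*c^2 - 78*c + 60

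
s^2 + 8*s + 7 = (s + 1)*(s + 7)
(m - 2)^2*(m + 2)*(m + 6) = m^4 + 4*m^3 - 16*m^2 - 16*m + 48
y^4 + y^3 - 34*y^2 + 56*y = y*(y - 4)*(y - 2)*(y + 7)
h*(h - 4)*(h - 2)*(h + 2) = h^4 - 4*h^3 - 4*h^2 + 16*h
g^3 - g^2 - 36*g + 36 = (g - 6)*(g - 1)*(g + 6)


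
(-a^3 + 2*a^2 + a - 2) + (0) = -a^3 + 2*a^2 + a - 2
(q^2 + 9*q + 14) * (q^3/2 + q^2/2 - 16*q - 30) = q^5/2 + 5*q^4 - 9*q^3/2 - 167*q^2 - 494*q - 420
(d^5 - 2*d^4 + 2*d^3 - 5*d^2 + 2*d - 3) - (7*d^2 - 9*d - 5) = d^5 - 2*d^4 + 2*d^3 - 12*d^2 + 11*d + 2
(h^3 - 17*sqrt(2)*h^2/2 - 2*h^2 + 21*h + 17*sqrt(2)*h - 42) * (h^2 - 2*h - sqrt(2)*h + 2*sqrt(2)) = h^5 - 19*sqrt(2)*h^4/2 - 4*h^4 + 42*h^3 + 38*sqrt(2)*h^3 - 152*h^2 - 59*sqrt(2)*h^2 + 84*sqrt(2)*h + 152*h - 84*sqrt(2)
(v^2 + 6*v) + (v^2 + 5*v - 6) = 2*v^2 + 11*v - 6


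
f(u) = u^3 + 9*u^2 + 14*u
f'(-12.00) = 230.00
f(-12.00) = -600.00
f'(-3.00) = -13.00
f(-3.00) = 12.00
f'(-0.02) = 13.64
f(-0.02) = -0.28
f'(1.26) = 41.44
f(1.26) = 33.93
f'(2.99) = 94.64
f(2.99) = 149.05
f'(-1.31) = -4.43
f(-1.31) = -5.14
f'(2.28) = 70.64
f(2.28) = 90.56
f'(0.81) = 30.55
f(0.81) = 17.78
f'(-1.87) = -9.17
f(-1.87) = -1.25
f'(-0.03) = 13.46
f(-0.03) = -0.41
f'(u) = 3*u^2 + 18*u + 14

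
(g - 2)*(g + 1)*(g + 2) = g^3 + g^2 - 4*g - 4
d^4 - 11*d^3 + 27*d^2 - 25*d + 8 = (d - 8)*(d - 1)^3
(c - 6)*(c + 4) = c^2 - 2*c - 24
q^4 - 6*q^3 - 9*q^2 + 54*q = q*(q - 6)*(q - 3)*(q + 3)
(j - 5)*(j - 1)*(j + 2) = j^3 - 4*j^2 - 7*j + 10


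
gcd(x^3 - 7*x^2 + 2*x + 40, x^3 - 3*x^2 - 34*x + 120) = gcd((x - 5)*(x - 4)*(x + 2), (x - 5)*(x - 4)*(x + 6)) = x^2 - 9*x + 20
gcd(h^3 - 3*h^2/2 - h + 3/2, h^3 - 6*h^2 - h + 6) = h^2 - 1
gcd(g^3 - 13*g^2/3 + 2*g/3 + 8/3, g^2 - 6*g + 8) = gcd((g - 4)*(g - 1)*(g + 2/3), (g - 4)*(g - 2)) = g - 4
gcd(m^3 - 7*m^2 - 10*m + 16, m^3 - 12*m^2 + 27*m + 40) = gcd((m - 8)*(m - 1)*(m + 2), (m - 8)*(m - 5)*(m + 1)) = m - 8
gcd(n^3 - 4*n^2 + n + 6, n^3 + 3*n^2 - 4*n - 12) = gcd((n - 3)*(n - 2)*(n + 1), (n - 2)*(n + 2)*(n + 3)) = n - 2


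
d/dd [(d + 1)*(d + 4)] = 2*d + 5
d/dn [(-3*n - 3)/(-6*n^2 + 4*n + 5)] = 3*(6*n^2 - 4*n - 4*(n + 1)*(3*n - 1) - 5)/(-6*n^2 + 4*n + 5)^2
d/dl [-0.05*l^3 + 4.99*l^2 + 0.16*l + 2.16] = -0.15*l^2 + 9.98*l + 0.16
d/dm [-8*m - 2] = -8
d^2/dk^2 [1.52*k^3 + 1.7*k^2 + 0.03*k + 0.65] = 9.12*k + 3.4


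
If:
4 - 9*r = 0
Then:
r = 4/9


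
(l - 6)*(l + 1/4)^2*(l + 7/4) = l^4 - 15*l^3/4 - 201*l^2/16 - 353*l/64 - 21/32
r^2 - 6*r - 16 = (r - 8)*(r + 2)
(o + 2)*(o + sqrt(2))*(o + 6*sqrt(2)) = o^3 + 2*o^2 + 7*sqrt(2)*o^2 + 12*o + 14*sqrt(2)*o + 24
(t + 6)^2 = t^2 + 12*t + 36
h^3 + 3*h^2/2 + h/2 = h*(h + 1/2)*(h + 1)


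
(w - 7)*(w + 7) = w^2 - 49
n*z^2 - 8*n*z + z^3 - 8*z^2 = z*(n + z)*(z - 8)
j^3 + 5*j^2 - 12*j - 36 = (j - 3)*(j + 2)*(j + 6)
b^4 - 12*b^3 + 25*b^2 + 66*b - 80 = (b - 8)*(b - 5)*(b - 1)*(b + 2)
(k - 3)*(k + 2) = k^2 - k - 6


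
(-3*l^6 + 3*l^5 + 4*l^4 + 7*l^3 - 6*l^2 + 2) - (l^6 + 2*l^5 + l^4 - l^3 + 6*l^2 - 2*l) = -4*l^6 + l^5 + 3*l^4 + 8*l^3 - 12*l^2 + 2*l + 2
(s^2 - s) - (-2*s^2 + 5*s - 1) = 3*s^2 - 6*s + 1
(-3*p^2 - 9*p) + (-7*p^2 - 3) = -10*p^2 - 9*p - 3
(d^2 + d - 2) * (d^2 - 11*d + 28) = d^4 - 10*d^3 + 15*d^2 + 50*d - 56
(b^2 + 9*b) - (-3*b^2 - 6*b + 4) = 4*b^2 + 15*b - 4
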